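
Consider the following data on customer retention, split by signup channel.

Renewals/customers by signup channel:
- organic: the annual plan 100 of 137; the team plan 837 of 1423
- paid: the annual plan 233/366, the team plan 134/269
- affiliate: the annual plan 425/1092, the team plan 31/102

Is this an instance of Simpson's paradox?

Yes

Organic: the annual plan 100/137 = 73.0%, the team plan 837/1423 = 58.8% → the annual plan
Paid: the annual plan 233/366 = 63.7%, the team plan 134/269 = 49.8% → the annual plan
Affiliate: the annual plan 425/1092 = 38.9%, the team plan 31/102 = 30.4% → the annual plan
Overall: the annual plan 758/1595 = 47.5%, the team plan 1002/1794 = 55.9% → the team plan
The annual plan wins each signup group but the team plan wins overall — the comparison reverses. The annual plan's customers skew toward affiliate, which has a lower base rate.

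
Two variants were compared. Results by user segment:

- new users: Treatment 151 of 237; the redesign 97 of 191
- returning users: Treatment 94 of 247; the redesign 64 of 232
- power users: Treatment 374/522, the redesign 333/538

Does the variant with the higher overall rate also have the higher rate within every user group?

Yes

New users: Treatment 151/237 = 63.7%, the redesign 97/191 = 50.8% → Treatment
Returning users: Treatment 94/247 = 38.1%, the redesign 64/232 = 27.6% → Treatment
Power users: Treatment 374/522 = 71.6%, the redesign 333/538 = 61.9% → Treatment
Overall: Treatment 619/1006 = 61.5%, the redesign 494/961 = 51.4% → Treatment
Treatment wins overall and in every user group — no reversal.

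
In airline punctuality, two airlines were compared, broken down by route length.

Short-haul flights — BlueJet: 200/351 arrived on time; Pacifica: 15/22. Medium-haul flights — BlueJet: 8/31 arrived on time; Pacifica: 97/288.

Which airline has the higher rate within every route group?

Short-haul: BlueJet 200/351 = 57.0%, Pacifica 15/22 = 68.2% → Pacifica
Medium-haul: BlueJet 8/31 = 25.8%, Pacifica 97/288 = 33.7% → Pacifica
Pacifica has the higher rate in both groups.

Pacifica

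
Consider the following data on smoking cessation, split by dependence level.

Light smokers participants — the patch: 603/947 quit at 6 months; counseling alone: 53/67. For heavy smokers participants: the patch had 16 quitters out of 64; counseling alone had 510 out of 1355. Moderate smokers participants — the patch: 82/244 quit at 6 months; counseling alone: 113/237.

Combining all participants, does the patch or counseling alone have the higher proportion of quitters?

the patch

Light smokers: the patch 603/947 = 63.7%, counseling alone 53/67 = 79.1% → counseling alone
Heavy smokers: the patch 16/64 = 25.0%, counseling alone 510/1355 = 37.6% → counseling alone
Moderate smokers: the patch 82/244 = 33.6%, counseling alone 113/237 = 47.7% → counseling alone
Overall: the patch 701/1255 = 55.9%, counseling alone 676/1659 = 40.7% → the patch
(Counseling alone wins every dependence group but the patch wins overall — counseling alone's participants skew toward the low-rate heavy smokers group.)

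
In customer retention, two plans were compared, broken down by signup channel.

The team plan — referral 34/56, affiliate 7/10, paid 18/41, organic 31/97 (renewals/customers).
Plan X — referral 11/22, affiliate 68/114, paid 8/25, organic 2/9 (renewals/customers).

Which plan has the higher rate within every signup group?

the team plan

Referral: the team plan 34/56 = 60.7%, Plan X 11/22 = 50.0% → the team plan
Affiliate: the team plan 7/10 = 70.0%, Plan X 68/114 = 59.6% → the team plan
Paid: the team plan 18/41 = 43.9%, Plan X 8/25 = 32.0% → the team plan
Organic: the team plan 31/97 = 32.0%, Plan X 2/9 = 22.2% → the team plan
The team plan has the higher rate in all 4 groups.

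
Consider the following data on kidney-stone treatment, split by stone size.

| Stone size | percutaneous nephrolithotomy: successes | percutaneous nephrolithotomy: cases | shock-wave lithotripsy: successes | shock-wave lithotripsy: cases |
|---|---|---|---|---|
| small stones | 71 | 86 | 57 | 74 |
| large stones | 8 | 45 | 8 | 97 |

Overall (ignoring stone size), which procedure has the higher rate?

Small stones: percutaneous nephrolithotomy 71/86 = 82.6%, shock-wave lithotripsy 57/74 = 77.0% → percutaneous nephrolithotomy
Large stones: percutaneous nephrolithotomy 8/45 = 17.8%, shock-wave lithotripsy 8/97 = 8.2% → percutaneous nephrolithotomy
Overall: percutaneous nephrolithotomy 79/131 = 60.3%, shock-wave lithotripsy 65/171 = 38.0% → percutaneous nephrolithotomy

percutaneous nephrolithotomy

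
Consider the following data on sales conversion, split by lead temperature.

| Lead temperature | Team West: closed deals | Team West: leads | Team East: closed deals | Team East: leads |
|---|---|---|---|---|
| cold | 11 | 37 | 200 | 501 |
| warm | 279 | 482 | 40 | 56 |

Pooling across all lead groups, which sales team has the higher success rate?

Team West

Cold: Team West 11/37 = 29.7%, Team East 200/501 = 39.9% → Team East
Warm: Team West 279/482 = 57.9%, Team East 40/56 = 71.4% → Team East
Overall: Team West 290/519 = 55.9%, Team East 240/557 = 43.1% → Team West
(Team East wins every lead group but Team West wins overall — Team East's leads skew toward the low-rate cold group.)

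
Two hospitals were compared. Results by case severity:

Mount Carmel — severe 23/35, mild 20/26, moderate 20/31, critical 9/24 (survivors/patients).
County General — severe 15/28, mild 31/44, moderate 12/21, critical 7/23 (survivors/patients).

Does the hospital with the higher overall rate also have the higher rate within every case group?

Severe: Mount Carmel 23/35 = 65.7%, County General 15/28 = 53.6% → Mount Carmel
Mild: Mount Carmel 20/26 = 76.9%, County General 31/44 = 70.5% → Mount Carmel
Moderate: Mount Carmel 20/31 = 64.5%, County General 12/21 = 57.1% → Mount Carmel
Critical: Mount Carmel 9/24 = 37.5%, County General 7/23 = 30.4% → Mount Carmel
Overall: Mount Carmel 72/116 = 62.1%, County General 65/116 = 56.0% → Mount Carmel
Mount Carmel wins overall and in every case group — no reversal.

Yes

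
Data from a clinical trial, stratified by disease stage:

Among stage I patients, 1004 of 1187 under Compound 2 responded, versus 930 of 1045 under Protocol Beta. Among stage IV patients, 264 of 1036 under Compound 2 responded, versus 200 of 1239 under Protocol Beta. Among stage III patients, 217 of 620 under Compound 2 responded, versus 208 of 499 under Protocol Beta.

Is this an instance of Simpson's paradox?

No

Stage I: Compound 2 1004/1187 = 84.6%, Protocol Beta 930/1045 = 89.0% → Protocol Beta
Stage IV: Compound 2 264/1036 = 25.5%, Protocol Beta 200/1239 = 16.1% → Compound 2
Stage III: Compound 2 217/620 = 35.0%, Protocol Beta 208/499 = 41.7% → Protocol Beta
Overall: Compound 2 1485/2843 = 52.2%, Protocol Beta 1338/2783 = 48.1% → Compound 2
Neither sweeps: Compound 2 wins 1 of 3 groups, Protocol Beta wins 2. Compound 2 wins overall but not every group — no Simpson reversal.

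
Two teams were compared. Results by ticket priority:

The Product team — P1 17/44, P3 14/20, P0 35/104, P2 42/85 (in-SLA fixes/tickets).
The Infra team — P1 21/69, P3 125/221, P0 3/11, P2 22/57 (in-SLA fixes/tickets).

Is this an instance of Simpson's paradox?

Yes

P1: the Product team 17/44 = 38.6%, the Infra team 21/69 = 30.4% → the Product team
P3: the Product team 14/20 = 70.0%, the Infra team 125/221 = 56.6% → the Product team
P0: the Product team 35/104 = 33.7%, the Infra team 3/11 = 27.3% → the Product team
P2: the Product team 42/85 = 49.4%, the Infra team 22/57 = 38.6% → the Product team
Overall: the Product team 108/253 = 42.7%, the Infra team 171/358 = 47.8% → the Infra team
The Product team wins each ticket group but the Infra team wins overall — the comparison reverses. The Product team's tickets skew toward P0, which has a lower base rate.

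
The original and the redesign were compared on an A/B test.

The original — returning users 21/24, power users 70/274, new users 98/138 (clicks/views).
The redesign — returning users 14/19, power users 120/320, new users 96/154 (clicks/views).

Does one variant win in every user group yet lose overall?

No

Returning users: the original 21/24 = 87.5%, the redesign 14/19 = 73.7% → the original
Power users: the original 70/274 = 25.5%, the redesign 120/320 = 37.5% → the redesign
New users: the original 98/138 = 71.0%, the redesign 96/154 = 62.3% → the original
Overall: the original 189/436 = 43.3%, the redesign 230/493 = 46.7% → the redesign
Neither sweeps: the original wins 2 of 3 groups, the redesign wins 1. The redesign wins overall but not every group — no Simpson reversal.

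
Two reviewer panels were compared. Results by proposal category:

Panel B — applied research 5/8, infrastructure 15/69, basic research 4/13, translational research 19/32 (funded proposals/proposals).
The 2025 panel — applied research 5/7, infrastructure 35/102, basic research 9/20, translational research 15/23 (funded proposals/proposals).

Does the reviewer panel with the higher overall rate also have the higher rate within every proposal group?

Applied research: Panel B 5/8 = 62.5%, the 2025 panel 5/7 = 71.4% → the 2025 panel
Infrastructure: Panel B 15/69 = 21.7%, the 2025 panel 35/102 = 34.3% → the 2025 panel
Basic research: Panel B 4/13 = 30.8%, the 2025 panel 9/20 = 45.0% → the 2025 panel
Translational research: Panel B 19/32 = 59.4%, the 2025 panel 15/23 = 65.2% → the 2025 panel
Overall: Panel B 43/122 = 35.2%, the 2025 panel 64/152 = 42.1% → the 2025 panel
The 2025 panel wins overall and in every proposal group — no reversal.

Yes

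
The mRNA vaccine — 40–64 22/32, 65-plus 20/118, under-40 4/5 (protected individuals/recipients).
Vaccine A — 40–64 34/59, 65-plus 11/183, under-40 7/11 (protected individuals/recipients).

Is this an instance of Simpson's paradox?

No

40–64: the mRNA vaccine 22/32 = 68.8%, Vaccine A 34/59 = 57.6% → the mRNA vaccine
65-plus: the mRNA vaccine 20/118 = 16.9%, Vaccine A 11/183 = 6.0% → the mRNA vaccine
Under-40: the mRNA vaccine 4/5 = 80.0%, Vaccine A 7/11 = 63.6% → the mRNA vaccine
Overall: the mRNA vaccine 46/155 = 29.7%, Vaccine A 52/253 = 20.6% → the mRNA vaccine
The mRNA vaccine wins overall and in every age group — no reversal.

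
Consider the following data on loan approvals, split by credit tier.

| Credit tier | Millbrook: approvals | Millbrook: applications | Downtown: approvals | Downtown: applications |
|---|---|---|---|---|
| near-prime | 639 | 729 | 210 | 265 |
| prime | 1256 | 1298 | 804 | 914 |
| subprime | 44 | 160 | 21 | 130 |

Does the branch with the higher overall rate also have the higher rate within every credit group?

Near-prime: Millbrook 639/729 = 87.7%, Downtown 210/265 = 79.2% → Millbrook
Prime: Millbrook 1256/1298 = 96.8%, Downtown 804/914 = 88.0% → Millbrook
Subprime: Millbrook 44/160 = 27.5%, Downtown 21/130 = 16.2% → Millbrook
Overall: Millbrook 1939/2187 = 88.7%, Downtown 1035/1309 = 79.1% → Millbrook
Millbrook wins overall and in every credit group — no reversal.

Yes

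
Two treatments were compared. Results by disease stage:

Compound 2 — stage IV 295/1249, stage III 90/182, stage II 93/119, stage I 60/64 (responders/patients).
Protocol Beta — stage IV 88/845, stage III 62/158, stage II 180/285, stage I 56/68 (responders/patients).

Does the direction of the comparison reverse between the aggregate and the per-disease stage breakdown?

Stage IV: Compound 2 295/1249 = 23.6%, Protocol Beta 88/845 = 10.4% → Compound 2
Stage III: Compound 2 90/182 = 49.5%, Protocol Beta 62/158 = 39.2% → Compound 2
Stage II: Compound 2 93/119 = 78.2%, Protocol Beta 180/285 = 63.2% → Compound 2
Stage I: Compound 2 60/64 = 93.8%, Protocol Beta 56/68 = 82.4% → Compound 2
Overall: Compound 2 538/1614 = 33.3%, Protocol Beta 386/1356 = 28.5% → Compound 2
Compound 2 wins overall and in every disease group — no reversal.

No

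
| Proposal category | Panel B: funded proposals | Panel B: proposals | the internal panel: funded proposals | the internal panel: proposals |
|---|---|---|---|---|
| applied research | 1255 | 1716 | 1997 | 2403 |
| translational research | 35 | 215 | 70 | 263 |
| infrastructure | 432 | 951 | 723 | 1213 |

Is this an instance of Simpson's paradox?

Applied research: Panel B 1255/1716 = 73.1%, the internal panel 1997/2403 = 83.1% → the internal panel
Translational research: Panel B 35/215 = 16.3%, the internal panel 70/263 = 26.6% → the internal panel
Infrastructure: Panel B 432/951 = 45.4%, the internal panel 723/1213 = 59.6% → the internal panel
Overall: Panel B 1722/2882 = 59.8%, the internal panel 2790/3879 = 71.9% → the internal panel
The internal panel wins overall and in every proposal group — no reversal.

No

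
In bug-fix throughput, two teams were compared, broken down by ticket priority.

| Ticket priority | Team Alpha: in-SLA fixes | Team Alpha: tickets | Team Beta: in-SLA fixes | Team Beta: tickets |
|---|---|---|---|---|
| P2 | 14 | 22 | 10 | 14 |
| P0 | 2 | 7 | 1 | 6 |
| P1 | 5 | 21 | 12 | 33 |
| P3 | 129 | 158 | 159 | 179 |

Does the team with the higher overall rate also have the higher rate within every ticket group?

No

P2: Team Alpha 14/22 = 63.6%, Team Beta 10/14 = 71.4% → Team Beta
P0: Team Alpha 2/7 = 28.6%, Team Beta 1/6 = 16.7% → Team Alpha
P1: Team Alpha 5/21 = 23.8%, Team Beta 12/33 = 36.4% → Team Beta
P3: Team Alpha 129/158 = 81.6%, Team Beta 159/179 = 88.8% → Team Beta
Overall: Team Alpha 150/208 = 72.1%, Team Beta 182/232 = 78.4% → Team Beta
Neither sweeps: Team Alpha wins 1 of 4 groups, Team Beta wins 3. Team Beta wins overall but not every group — no Simpson reversal.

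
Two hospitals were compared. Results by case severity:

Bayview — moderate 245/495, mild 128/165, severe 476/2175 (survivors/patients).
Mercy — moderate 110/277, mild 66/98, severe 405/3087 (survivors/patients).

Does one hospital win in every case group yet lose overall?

Moderate: Bayview 245/495 = 49.5%, Mercy 110/277 = 39.7% → Bayview
Mild: Bayview 128/165 = 77.6%, Mercy 66/98 = 67.3% → Bayview
Severe: Bayview 476/2175 = 21.9%, Mercy 405/3087 = 13.1% → Bayview
Overall: Bayview 849/2835 = 29.9%, Mercy 581/3462 = 16.8% → Bayview
Bayview wins overall and in every case group — no reversal.

No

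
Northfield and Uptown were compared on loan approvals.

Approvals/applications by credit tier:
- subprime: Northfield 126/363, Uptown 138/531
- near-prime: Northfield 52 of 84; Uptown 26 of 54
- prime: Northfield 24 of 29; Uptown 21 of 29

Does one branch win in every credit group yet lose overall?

No

Subprime: Northfield 126/363 = 34.7%, Uptown 138/531 = 26.0% → Northfield
Near-prime: Northfield 52/84 = 61.9%, Uptown 26/54 = 48.1% → Northfield
Prime: Northfield 24/29 = 82.8%, Uptown 21/29 = 72.4% → Northfield
Overall: Northfield 202/476 = 42.4%, Uptown 185/614 = 30.1% → Northfield
Northfield wins overall and in every credit group — no reversal.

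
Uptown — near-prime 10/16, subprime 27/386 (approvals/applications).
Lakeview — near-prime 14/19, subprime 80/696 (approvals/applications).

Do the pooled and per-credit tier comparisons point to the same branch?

Yes

Near-prime: Uptown 10/16 = 62.5%, Lakeview 14/19 = 73.7% → Lakeview
Subprime: Uptown 27/386 = 7.0%, Lakeview 80/696 = 11.5% → Lakeview
Overall: Uptown 37/402 = 9.2%, Lakeview 94/715 = 13.1% → Lakeview
Lakeview wins overall and in every credit group — no reversal.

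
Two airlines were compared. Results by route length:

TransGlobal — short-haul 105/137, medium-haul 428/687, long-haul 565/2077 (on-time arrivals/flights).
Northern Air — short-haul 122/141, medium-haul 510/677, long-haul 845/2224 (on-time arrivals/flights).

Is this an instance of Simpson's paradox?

No

Short-haul: TransGlobal 105/137 = 76.6%, Northern Air 122/141 = 86.5% → Northern Air
Medium-haul: TransGlobal 428/687 = 62.3%, Northern Air 510/677 = 75.3% → Northern Air
Long-haul: TransGlobal 565/2077 = 27.2%, Northern Air 845/2224 = 38.0% → Northern Air
Overall: TransGlobal 1098/2901 = 37.8%, Northern Air 1477/3042 = 48.6% → Northern Air
Northern Air wins overall and in every route group — no reversal.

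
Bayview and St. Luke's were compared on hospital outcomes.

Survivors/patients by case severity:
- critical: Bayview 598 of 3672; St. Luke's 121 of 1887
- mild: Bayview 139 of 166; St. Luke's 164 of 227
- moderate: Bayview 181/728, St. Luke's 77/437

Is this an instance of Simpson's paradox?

No

Critical: Bayview 598/3672 = 16.3%, St. Luke's 121/1887 = 6.4% → Bayview
Mild: Bayview 139/166 = 83.7%, St. Luke's 164/227 = 72.2% → Bayview
Moderate: Bayview 181/728 = 24.9%, St. Luke's 77/437 = 17.6% → Bayview
Overall: Bayview 918/4566 = 20.1%, St. Luke's 362/2551 = 14.2% → Bayview
Bayview wins overall and in every case group — no reversal.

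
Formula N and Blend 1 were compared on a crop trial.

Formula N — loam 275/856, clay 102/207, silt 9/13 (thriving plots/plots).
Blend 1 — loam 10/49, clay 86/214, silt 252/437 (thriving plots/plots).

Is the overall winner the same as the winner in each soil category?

Loam: Formula N 275/856 = 32.1%, Blend 1 10/49 = 20.4% → Formula N
Clay: Formula N 102/207 = 49.3%, Blend 1 86/214 = 40.2% → Formula N
Silt: Formula N 9/13 = 69.2%, Blend 1 252/437 = 57.7% → Formula N
Overall: Formula N 386/1076 = 35.9%, Blend 1 348/700 = 49.7% → Blend 1
Formula N wins each soil group but Blend 1 wins overall — the comparison reverses. Formula N's plots skew toward loam, which has a lower base rate.

No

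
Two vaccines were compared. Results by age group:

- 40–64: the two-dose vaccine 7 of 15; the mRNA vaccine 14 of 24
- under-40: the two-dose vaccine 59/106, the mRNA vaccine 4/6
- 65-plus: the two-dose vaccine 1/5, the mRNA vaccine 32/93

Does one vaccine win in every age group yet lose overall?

40–64: the two-dose vaccine 7/15 = 46.7%, the mRNA vaccine 14/24 = 58.3% → the mRNA vaccine
Under-40: the two-dose vaccine 59/106 = 55.7%, the mRNA vaccine 4/6 = 66.7% → the mRNA vaccine
65-plus: the two-dose vaccine 1/5 = 20.0%, the mRNA vaccine 32/93 = 34.4% → the mRNA vaccine
Overall: the two-dose vaccine 67/126 = 53.2%, the mRNA vaccine 50/123 = 40.7% → the two-dose vaccine
The mRNA vaccine wins each age group but the two-dose vaccine wins overall — the comparison reverses. The mRNA vaccine's recipients skew toward 65-plus, which has a lower base rate.

Yes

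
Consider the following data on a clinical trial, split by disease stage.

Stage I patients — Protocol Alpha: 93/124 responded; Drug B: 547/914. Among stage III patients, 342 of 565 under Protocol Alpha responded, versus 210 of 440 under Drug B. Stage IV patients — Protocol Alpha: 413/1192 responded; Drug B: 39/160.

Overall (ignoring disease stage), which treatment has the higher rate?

Stage I: Protocol Alpha 93/124 = 75.0%, Drug B 547/914 = 59.8% → Protocol Alpha
Stage III: Protocol Alpha 342/565 = 60.5%, Drug B 210/440 = 47.7% → Protocol Alpha
Stage IV: Protocol Alpha 413/1192 = 34.6%, Drug B 39/160 = 24.4% → Protocol Alpha
Overall: Protocol Alpha 848/1881 = 45.1%, Drug B 796/1514 = 52.6% → Drug B
(Protocol Alpha wins every disease group but Drug B wins overall — Protocol Alpha's patients skew toward the low-rate stage IV group.)

Drug B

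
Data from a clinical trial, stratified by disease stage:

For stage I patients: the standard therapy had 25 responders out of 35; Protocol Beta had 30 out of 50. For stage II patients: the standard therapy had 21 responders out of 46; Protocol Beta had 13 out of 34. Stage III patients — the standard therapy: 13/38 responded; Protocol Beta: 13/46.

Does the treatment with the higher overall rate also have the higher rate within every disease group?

Stage I: the standard therapy 25/35 = 71.4%, Protocol Beta 30/50 = 60.0% → the standard therapy
Stage II: the standard therapy 21/46 = 45.7%, Protocol Beta 13/34 = 38.2% → the standard therapy
Stage III: the standard therapy 13/38 = 34.2%, Protocol Beta 13/46 = 28.3% → the standard therapy
Overall: the standard therapy 59/119 = 49.6%, Protocol Beta 56/130 = 43.1% → the standard therapy
The standard therapy wins overall and in every disease group — no reversal.

Yes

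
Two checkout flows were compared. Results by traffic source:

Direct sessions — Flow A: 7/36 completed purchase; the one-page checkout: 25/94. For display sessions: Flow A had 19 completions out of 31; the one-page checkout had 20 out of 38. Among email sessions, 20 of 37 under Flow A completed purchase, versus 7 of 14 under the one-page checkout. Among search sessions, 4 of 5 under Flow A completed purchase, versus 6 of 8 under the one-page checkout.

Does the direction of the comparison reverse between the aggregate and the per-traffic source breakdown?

No

Direct: Flow A 7/36 = 19.4%, the one-page checkout 25/94 = 26.6% → the one-page checkout
Display: Flow A 19/31 = 61.3%, the one-page checkout 20/38 = 52.6% → Flow A
Email: Flow A 20/37 = 54.1%, the one-page checkout 7/14 = 50.0% → Flow A
Search: Flow A 4/5 = 80.0%, the one-page checkout 6/8 = 75.0% → Flow A
Overall: Flow A 50/109 = 45.9%, the one-page checkout 58/154 = 37.7% → Flow A
Neither sweeps: Flow A wins 3 of 4 groups, the one-page checkout wins 1. Flow A wins overall but not every group — no Simpson reversal.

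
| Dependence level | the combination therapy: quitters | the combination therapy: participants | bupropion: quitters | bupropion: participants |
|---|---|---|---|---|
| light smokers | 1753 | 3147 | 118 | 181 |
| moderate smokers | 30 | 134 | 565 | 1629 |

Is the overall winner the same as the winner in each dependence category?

Light smokers: the combination therapy 1753/3147 = 55.7%, bupropion 118/181 = 65.2% → bupropion
Moderate smokers: the combination therapy 30/134 = 22.4%, bupropion 565/1629 = 34.7% → bupropion
Overall: the combination therapy 1783/3281 = 54.3%, bupropion 683/1810 = 37.7% → the combination therapy
Bupropion wins each dependence group but the combination therapy wins overall — the comparison reverses. Bupropion's participants skew toward moderate smokers, which has a lower base rate.

No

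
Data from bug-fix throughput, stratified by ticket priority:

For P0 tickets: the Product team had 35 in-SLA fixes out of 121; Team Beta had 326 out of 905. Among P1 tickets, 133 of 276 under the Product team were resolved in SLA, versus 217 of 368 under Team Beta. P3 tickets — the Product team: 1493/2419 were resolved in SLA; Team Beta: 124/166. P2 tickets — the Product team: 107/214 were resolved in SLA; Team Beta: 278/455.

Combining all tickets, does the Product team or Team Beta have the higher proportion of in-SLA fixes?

P0: the Product team 35/121 = 28.9%, Team Beta 326/905 = 36.0% → Team Beta
P1: the Product team 133/276 = 48.2%, Team Beta 217/368 = 59.0% → Team Beta
P3: the Product team 1493/2419 = 61.7%, Team Beta 124/166 = 74.7% → Team Beta
P2: the Product team 107/214 = 50.0%, Team Beta 278/455 = 61.1% → Team Beta
Overall: the Product team 1768/3030 = 58.3%, Team Beta 945/1894 = 49.9% → the Product team
(Team Beta wins every ticket group but the Product team wins overall — Team Beta's tickets skew toward the low-rate P0 group.)

the Product team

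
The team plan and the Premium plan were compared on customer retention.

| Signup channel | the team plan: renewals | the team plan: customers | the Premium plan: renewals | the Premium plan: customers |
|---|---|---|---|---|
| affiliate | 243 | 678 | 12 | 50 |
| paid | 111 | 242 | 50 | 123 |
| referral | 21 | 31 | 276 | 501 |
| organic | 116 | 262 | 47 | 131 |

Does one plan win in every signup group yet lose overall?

Yes

Affiliate: the team plan 243/678 = 35.8%, the Premium plan 12/50 = 24.0% → the team plan
Paid: the team plan 111/242 = 45.9%, the Premium plan 50/123 = 40.7% → the team plan
Referral: the team plan 21/31 = 67.7%, the Premium plan 276/501 = 55.1% → the team plan
Organic: the team plan 116/262 = 44.3%, the Premium plan 47/131 = 35.9% → the team plan
Overall: the team plan 491/1213 = 40.5%, the Premium plan 385/805 = 47.8% → the Premium plan
The team plan wins each signup group but the Premium plan wins overall — the comparison reverses. The team plan's customers skew toward affiliate, which has a lower base rate.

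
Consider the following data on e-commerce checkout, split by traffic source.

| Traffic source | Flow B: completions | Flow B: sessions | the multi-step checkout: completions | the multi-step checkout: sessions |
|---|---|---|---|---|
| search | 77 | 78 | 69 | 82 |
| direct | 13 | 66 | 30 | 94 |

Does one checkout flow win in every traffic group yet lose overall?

Search: Flow B 77/78 = 98.7%, the multi-step checkout 69/82 = 84.1% → Flow B
Direct: Flow B 13/66 = 19.7%, the multi-step checkout 30/94 = 31.9% → the multi-step checkout
Overall: Flow B 90/144 = 62.5%, the multi-step checkout 99/176 = 56.2% → Flow B
Neither sweeps: Flow B wins 1 of 2 groups, the multi-step checkout wins 1. Flow B wins overall but not every group — no Simpson reversal.

No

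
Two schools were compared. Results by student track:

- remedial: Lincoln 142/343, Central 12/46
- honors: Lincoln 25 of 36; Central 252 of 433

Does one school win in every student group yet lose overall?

Remedial: Lincoln 142/343 = 41.4%, Central 12/46 = 26.1% → Lincoln
Honors: Lincoln 25/36 = 69.4%, Central 252/433 = 58.2% → Lincoln
Overall: Lincoln 167/379 = 44.1%, Central 264/479 = 55.1% → Central
Lincoln wins each student group but Central wins overall — the comparison reverses. Lincoln's students skew toward remedial, which has a lower base rate.

Yes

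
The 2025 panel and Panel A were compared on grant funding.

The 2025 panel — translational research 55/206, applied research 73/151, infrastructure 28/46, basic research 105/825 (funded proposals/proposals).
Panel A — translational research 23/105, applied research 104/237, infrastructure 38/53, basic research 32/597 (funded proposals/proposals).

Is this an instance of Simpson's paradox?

Translational research: the 2025 panel 55/206 = 26.7%, Panel A 23/105 = 21.9% → the 2025 panel
Applied research: the 2025 panel 73/151 = 48.3%, Panel A 104/237 = 43.9% → the 2025 panel
Infrastructure: the 2025 panel 28/46 = 60.9%, Panel A 38/53 = 71.7% → Panel A
Basic research: the 2025 panel 105/825 = 12.7%, Panel A 32/597 = 5.4% → the 2025 panel
Overall: the 2025 panel 261/1228 = 21.3%, Panel A 197/992 = 19.9% → the 2025 panel
Neither sweeps: the 2025 panel wins 3 of 4 groups, Panel A wins 1. The 2025 panel wins overall but not every group — no Simpson reversal.

No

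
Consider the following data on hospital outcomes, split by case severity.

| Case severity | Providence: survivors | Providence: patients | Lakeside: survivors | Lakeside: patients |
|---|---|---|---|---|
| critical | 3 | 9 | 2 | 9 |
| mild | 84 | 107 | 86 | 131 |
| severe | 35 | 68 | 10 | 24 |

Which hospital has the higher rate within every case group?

Critical: Providence 3/9 = 33.3%, Lakeside 2/9 = 22.2% → Providence
Mild: Providence 84/107 = 78.5%, Lakeside 86/131 = 65.6% → Providence
Severe: Providence 35/68 = 51.5%, Lakeside 10/24 = 41.7% → Providence
Providence has the higher rate in all 3 groups.

Providence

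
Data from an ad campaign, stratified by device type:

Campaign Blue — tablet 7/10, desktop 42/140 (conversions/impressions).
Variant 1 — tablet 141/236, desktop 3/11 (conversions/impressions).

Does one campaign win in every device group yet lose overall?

Tablet: Campaign Blue 7/10 = 70.0%, Variant 1 141/236 = 59.7% → Campaign Blue
Desktop: Campaign Blue 42/140 = 30.0%, Variant 1 3/11 = 27.3% → Campaign Blue
Overall: Campaign Blue 49/150 = 32.7%, Variant 1 144/247 = 58.3% → Variant 1
Campaign Blue wins each device group but Variant 1 wins overall — the comparison reverses. Campaign Blue's impressions skew toward desktop, which has a lower base rate.

Yes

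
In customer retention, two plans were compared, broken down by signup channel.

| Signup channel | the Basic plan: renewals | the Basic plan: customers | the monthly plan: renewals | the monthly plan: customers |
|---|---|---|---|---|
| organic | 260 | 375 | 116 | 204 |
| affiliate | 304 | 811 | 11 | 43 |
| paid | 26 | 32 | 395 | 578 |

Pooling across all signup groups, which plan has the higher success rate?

the monthly plan

Organic: the Basic plan 260/375 = 69.3%, the monthly plan 116/204 = 56.9% → the Basic plan
Affiliate: the Basic plan 304/811 = 37.5%, the monthly plan 11/43 = 25.6% → the Basic plan
Paid: the Basic plan 26/32 = 81.2%, the monthly plan 395/578 = 68.3% → the Basic plan
Overall: the Basic plan 590/1218 = 48.4%, the monthly plan 522/825 = 63.3% → the monthly plan
(The Basic plan wins every signup group but the monthly plan wins overall — the Basic plan's customers skew toward the low-rate affiliate group.)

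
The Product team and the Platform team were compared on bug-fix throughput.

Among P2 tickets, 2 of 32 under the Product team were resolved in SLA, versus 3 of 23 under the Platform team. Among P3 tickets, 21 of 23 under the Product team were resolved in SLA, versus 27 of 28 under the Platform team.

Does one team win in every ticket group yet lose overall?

P2: the Product team 2/32 = 6.2%, the Platform team 3/23 = 13.0% → the Platform team
P3: the Product team 21/23 = 91.3%, the Platform team 27/28 = 96.4% → the Platform team
Overall: the Product team 23/55 = 41.8%, the Platform team 30/51 = 58.8% → the Platform team
The Platform team wins overall and in every ticket group — no reversal.

No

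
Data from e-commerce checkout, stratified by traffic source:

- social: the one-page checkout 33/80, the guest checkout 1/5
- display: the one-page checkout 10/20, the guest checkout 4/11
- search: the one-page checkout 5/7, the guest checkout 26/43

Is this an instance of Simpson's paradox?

Social: the one-page checkout 33/80 = 41.2%, the guest checkout 1/5 = 20.0% → the one-page checkout
Display: the one-page checkout 10/20 = 50.0%, the guest checkout 4/11 = 36.4% → the one-page checkout
Search: the one-page checkout 5/7 = 71.4%, the guest checkout 26/43 = 60.5% → the one-page checkout
Overall: the one-page checkout 48/107 = 44.9%, the guest checkout 31/59 = 52.5% → the guest checkout
The one-page checkout wins each traffic group but the guest checkout wins overall — the comparison reverses. The one-page checkout's sessions skew toward social, which has a lower base rate.

Yes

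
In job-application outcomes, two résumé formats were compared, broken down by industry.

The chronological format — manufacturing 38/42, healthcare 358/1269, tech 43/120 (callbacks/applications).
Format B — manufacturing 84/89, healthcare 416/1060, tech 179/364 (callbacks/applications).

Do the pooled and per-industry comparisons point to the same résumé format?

Yes

Manufacturing: the chronological format 38/42 = 90.5%, Format B 84/89 = 94.4% → Format B
Healthcare: the chronological format 358/1269 = 28.2%, Format B 416/1060 = 39.2% → Format B
Tech: the chronological format 43/120 = 35.8%, Format B 179/364 = 49.2% → Format B
Overall: the chronological format 439/1431 = 30.7%, Format B 679/1513 = 44.9% → Format B
Format B wins overall and in every industry group — no reversal.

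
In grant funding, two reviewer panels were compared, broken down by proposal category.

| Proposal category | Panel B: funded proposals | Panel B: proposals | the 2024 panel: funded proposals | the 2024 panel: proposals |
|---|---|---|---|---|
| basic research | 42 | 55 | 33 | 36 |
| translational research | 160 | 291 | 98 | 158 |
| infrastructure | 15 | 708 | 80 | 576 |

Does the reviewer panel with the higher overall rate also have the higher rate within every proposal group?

Yes

Basic research: Panel B 42/55 = 76.4%, the 2024 panel 33/36 = 91.7% → the 2024 panel
Translational research: Panel B 160/291 = 55.0%, the 2024 panel 98/158 = 62.0% → the 2024 panel
Infrastructure: Panel B 15/708 = 2.1%, the 2024 panel 80/576 = 13.9% → the 2024 panel
Overall: Panel B 217/1054 = 20.6%, the 2024 panel 211/770 = 27.4% → the 2024 panel
The 2024 panel wins overall and in every proposal group — no reversal.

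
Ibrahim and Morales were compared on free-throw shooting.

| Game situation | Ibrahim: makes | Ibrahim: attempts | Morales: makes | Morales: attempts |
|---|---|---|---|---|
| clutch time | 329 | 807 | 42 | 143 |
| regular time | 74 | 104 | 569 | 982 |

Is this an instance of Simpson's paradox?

Clutch time: Ibrahim 329/807 = 40.8%, Morales 42/143 = 29.4% → Ibrahim
Regular time: Ibrahim 74/104 = 71.2%, Morales 569/982 = 57.9% → Ibrahim
Overall: Ibrahim 403/911 = 44.2%, Morales 611/1125 = 54.3% → Morales
Ibrahim wins each game group but Morales wins overall — the comparison reverses. Ibrahim's attempts skew toward clutch time, which has a lower base rate.

Yes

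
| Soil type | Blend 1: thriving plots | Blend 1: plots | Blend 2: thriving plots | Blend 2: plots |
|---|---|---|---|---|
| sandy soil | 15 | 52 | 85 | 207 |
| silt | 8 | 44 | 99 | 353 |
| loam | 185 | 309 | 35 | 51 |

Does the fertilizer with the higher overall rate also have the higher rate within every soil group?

No

Sandy soil: Blend 1 15/52 = 28.8%, Blend 2 85/207 = 41.1% → Blend 2
Silt: Blend 1 8/44 = 18.2%, Blend 2 99/353 = 28.0% → Blend 2
Loam: Blend 1 185/309 = 59.9%, Blend 2 35/51 = 68.6% → Blend 2
Overall: Blend 1 208/405 = 51.4%, Blend 2 219/611 = 35.8% → Blend 1
Blend 2 wins each soil group but Blend 1 wins overall — the comparison reverses. Blend 2's plots skew toward silt, which has a lower base rate.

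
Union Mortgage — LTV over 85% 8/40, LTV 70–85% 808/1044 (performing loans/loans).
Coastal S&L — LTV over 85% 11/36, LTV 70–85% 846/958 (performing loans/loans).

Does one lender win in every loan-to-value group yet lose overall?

LTV over 85%: Union Mortgage 8/40 = 20.0%, Coastal S&L 11/36 = 30.6% → Coastal S&L
LTV 70–85%: Union Mortgage 808/1044 = 77.4%, Coastal S&L 846/958 = 88.3% → Coastal S&L
Overall: Union Mortgage 816/1084 = 75.3%, Coastal S&L 857/994 = 86.2% → Coastal S&L
Coastal S&L wins overall and in every loan-to-value group — no reversal.

No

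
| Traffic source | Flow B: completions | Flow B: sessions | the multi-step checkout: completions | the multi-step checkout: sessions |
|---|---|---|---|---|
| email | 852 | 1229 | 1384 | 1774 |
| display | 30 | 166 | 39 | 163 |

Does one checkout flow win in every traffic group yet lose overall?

No

Email: Flow B 852/1229 = 69.3%, the multi-step checkout 1384/1774 = 78.0% → the multi-step checkout
Display: Flow B 30/166 = 18.1%, the multi-step checkout 39/163 = 23.9% → the multi-step checkout
Overall: Flow B 882/1395 = 63.2%, the multi-step checkout 1423/1937 = 73.5% → the multi-step checkout
The multi-step checkout wins overall and in every traffic group — no reversal.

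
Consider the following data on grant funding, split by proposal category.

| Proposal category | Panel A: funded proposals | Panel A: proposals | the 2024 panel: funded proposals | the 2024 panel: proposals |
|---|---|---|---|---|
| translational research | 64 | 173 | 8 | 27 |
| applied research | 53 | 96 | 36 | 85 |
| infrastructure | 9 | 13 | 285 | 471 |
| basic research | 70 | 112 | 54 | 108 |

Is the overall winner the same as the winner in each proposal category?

No

Translational research: Panel A 64/173 = 37.0%, the 2024 panel 8/27 = 29.6% → Panel A
Applied research: Panel A 53/96 = 55.2%, the 2024 panel 36/85 = 42.4% → Panel A
Infrastructure: Panel A 9/13 = 69.2%, the 2024 panel 285/471 = 60.5% → Panel A
Basic research: Panel A 70/112 = 62.5%, the 2024 panel 54/108 = 50.0% → Panel A
Overall: Panel A 196/394 = 49.7%, the 2024 panel 383/691 = 55.4% → the 2024 panel
Panel A wins each proposal group but the 2024 panel wins overall — the comparison reverses. Panel A's proposals skew toward translational research, which has a lower base rate.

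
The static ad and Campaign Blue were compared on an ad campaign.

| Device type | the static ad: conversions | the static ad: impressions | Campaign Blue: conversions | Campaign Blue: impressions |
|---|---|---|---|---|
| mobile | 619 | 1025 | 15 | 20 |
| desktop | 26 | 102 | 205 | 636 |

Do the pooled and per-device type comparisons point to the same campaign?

No

Mobile: the static ad 619/1025 = 60.4%, Campaign Blue 15/20 = 75.0% → Campaign Blue
Desktop: the static ad 26/102 = 25.5%, Campaign Blue 205/636 = 32.2% → Campaign Blue
Overall: the static ad 645/1127 = 57.2%, Campaign Blue 220/656 = 33.5% → the static ad
Campaign Blue wins each device group but the static ad wins overall — the comparison reverses. Campaign Blue's impressions skew toward desktop, which has a lower base rate.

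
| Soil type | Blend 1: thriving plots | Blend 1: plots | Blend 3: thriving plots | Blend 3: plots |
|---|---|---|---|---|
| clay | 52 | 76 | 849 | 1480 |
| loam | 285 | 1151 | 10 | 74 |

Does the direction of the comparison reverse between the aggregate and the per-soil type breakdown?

Yes

Clay: Blend 1 52/76 = 68.4%, Blend 3 849/1480 = 57.4% → Blend 1
Loam: Blend 1 285/1151 = 24.8%, Blend 3 10/74 = 13.5% → Blend 1
Overall: Blend 1 337/1227 = 27.5%, Blend 3 859/1554 = 55.3% → Blend 3
Blend 1 wins each soil group but Blend 3 wins overall — the comparison reverses. Blend 1's plots skew toward loam, which has a lower base rate.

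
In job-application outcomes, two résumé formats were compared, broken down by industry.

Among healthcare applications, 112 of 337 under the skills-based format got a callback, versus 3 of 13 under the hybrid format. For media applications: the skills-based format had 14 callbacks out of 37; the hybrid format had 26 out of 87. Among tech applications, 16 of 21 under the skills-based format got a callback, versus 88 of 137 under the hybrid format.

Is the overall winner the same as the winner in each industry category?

Healthcare: the skills-based format 112/337 = 33.2%, the hybrid format 3/13 = 23.1% → the skills-based format
Media: the skills-based format 14/37 = 37.8%, the hybrid format 26/87 = 29.9% → the skills-based format
Tech: the skills-based format 16/21 = 76.2%, the hybrid format 88/137 = 64.2% → the skills-based format
Overall: the skills-based format 142/395 = 35.9%, the hybrid format 117/237 = 49.4% → the hybrid format
The skills-based format wins each industry group but the hybrid format wins overall — the comparison reverses. The skills-based format's applications skew toward healthcare, which has a lower base rate.

No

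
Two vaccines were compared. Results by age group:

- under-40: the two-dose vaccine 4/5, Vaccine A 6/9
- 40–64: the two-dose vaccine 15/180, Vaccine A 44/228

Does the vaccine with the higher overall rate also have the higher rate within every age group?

Under-40: the two-dose vaccine 4/5 = 80.0%, Vaccine A 6/9 = 66.7% → the two-dose vaccine
40–64: the two-dose vaccine 15/180 = 8.3%, Vaccine A 44/228 = 19.3% → Vaccine A
Overall: the two-dose vaccine 19/185 = 10.3%, Vaccine A 50/237 = 21.1% → Vaccine A
Neither sweeps: the two-dose vaccine wins 1 of 2 groups, Vaccine A wins 1. Vaccine A wins overall but not every group — no Simpson reversal.

No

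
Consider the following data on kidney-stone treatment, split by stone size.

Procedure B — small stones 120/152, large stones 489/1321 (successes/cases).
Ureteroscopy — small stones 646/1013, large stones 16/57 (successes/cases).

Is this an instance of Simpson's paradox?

Small stones: Procedure B 120/152 = 78.9%, ureteroscopy 646/1013 = 63.8% → Procedure B
Large stones: Procedure B 489/1321 = 37.0%, ureteroscopy 16/57 = 28.1% → Procedure B
Overall: Procedure B 609/1473 = 41.3%, ureteroscopy 662/1070 = 61.9% → ureteroscopy
Procedure B wins each stone group but ureteroscopy wins overall — the comparison reverses. Procedure B's cases skew toward large stones, which has a lower base rate.

Yes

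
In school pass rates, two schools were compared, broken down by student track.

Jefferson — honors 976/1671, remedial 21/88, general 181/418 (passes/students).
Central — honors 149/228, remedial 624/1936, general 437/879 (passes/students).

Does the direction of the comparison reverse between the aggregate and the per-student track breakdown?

Honors: Jefferson 976/1671 = 58.4%, Central 149/228 = 65.4% → Central
Remedial: Jefferson 21/88 = 23.9%, Central 624/1936 = 32.2% → Central
General: Jefferson 181/418 = 43.3%, Central 437/879 = 49.7% → Central
Overall: Jefferson 1178/2177 = 54.1%, Central 1210/3043 = 39.8% → Jefferson
Central wins each student group but Jefferson wins overall — the comparison reverses. Central's students skew toward remedial, which has a lower base rate.

Yes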